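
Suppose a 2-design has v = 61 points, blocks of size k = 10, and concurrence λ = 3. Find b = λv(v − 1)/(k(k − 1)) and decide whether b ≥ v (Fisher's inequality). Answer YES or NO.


b = λv(v − 1)/(k(k − 1)) = 3·61·60/(10·9) = 10980/90 = 122.
Compare with v = 61: b ≥ v, so Fisher's inequality holds.

YES


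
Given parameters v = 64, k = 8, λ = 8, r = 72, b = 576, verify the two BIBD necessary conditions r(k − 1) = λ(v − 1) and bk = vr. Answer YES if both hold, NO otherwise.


Condition (i): r(k − 1) = 72·7 = 504; λ(v − 1) = 8·63 = 504. Match? YES.
Condition (ii): bk = 576·8 = 4608; vr = 64·72 = 4608. Match? YES.
Both conditions hold? YES.

YES


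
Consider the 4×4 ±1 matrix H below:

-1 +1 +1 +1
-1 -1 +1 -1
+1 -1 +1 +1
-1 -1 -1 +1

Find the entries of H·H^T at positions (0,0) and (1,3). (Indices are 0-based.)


Row 0 of H: [-1, 1, 1, 1].
Row 1 of H: [-1, -1, 1, -1].
Row 3 of H: [-1, -1, -1, 1].
(H·H^T)[0][0] = Σ_j H[0][j]·H[0][j] = (-1)² + (1)² + (1)² + (1)² = 1 + 1 + 1 + 1 = 4.
(H·H^T)[1][3] = Σ_j H[1][j]·H[3][j] = (-1)·(-1) + (-1)·(-1) + (1)·(-1) + (-1)·(1) = 1 + 1 + -1 + -1 = 0.
So rows 1 and 3 are orthogonal; the diagonal entry equals n = 4.

(0,0) entry = 4; (1,3) entry = 0.


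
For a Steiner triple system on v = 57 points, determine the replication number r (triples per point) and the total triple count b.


An STS(v) is a 2-(v, 3, 1) BIBD: block size k = 3, λ = 1.
Replication: r(k − 1) = λ(v − 1) ⇒ r·2 = 57 − 1 = 56 ⇒ r = 28.
Block count: bk = vr ⇒ b·3 = 57·28 = 1596 ⇒ b = 532.
(Check via b = v(v − 1)/6 = 57·56/6 = 3192/6 = 532.)

r = 28, b = 532.


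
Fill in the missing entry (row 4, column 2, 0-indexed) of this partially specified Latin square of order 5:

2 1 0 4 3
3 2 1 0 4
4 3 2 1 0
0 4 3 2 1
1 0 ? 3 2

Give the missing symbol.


Row 4 contains symbols [0, 1, 2, 3] — missing [4].
Column 2 contains symbols [0, 1, 2, 3] — missing [4].
The missing symbol must appear in both missing sets; intersection = [4].
Therefore the hidden value is 4.

Missing value = 4.


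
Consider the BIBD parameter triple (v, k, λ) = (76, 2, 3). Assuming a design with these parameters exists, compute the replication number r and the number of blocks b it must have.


Any 2-(v, k, λ) BIBD satisfies two necessary conditions:
  (i)  Each point sits in r blocks, and counting incidences through any fixed point gives r(k − 1) = λ(v − 1), so r = λ(v − 1)/(k − 1).
  (ii) Total incidences bk = vr, so b = vr/k.
Step 1: r = λ(v − 1)/(k − 1) = 3·(76 − 1)/(2 − 1) = 3·75/1 = 225/1 = 225.
Step 2: b = vr/k = 76·225/2 = 17100/2 = 8550.
Check integrality: r = 225 ∈ Z ✓, b = 8550 ∈ Z ✓.
(These identities are necessary conditions: they determine r and b for any design with these parameters, but do not by themselves prove that one exists.)

r = 225, b = 8550.


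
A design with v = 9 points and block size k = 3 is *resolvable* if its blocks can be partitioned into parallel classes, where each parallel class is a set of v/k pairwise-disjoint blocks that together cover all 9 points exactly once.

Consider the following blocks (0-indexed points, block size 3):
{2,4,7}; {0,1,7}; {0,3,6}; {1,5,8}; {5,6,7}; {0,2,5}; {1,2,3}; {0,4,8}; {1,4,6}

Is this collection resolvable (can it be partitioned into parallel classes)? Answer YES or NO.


v = 9, block size k = 3, number of blocks = 9.
For resolvability, blocks must partition into parallel classes of size v/k = 3.
Total blocks must therefore be a multiple of 3: 9 = 3·3 + 0 ⇒ divisible ✓.
Consider block {0,1,7}. It intersects every other block in the collection, so no parallel class of size 3 can contain it.
Since every block must belong to some parallel class in a resolution, the collection cannot be partitioned into parallel classes.
Resolvable? NO.

NO


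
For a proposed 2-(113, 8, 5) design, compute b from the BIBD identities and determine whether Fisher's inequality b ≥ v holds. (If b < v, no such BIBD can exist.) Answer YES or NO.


r = λ(v − 1)/(k − 1) = 5·112/7 = 80.
b = vr/k = 113·80/8 = 1130.
Fisher's inequality: b ≥ v ⇔ 1130 ≥ 113? YES.

YES


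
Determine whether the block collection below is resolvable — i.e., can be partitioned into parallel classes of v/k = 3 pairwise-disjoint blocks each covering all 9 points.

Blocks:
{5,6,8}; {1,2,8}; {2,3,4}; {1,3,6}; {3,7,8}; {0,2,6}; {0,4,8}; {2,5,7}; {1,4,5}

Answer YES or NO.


v = 9, block size k = 3, number of blocks = 9.
For resolvability, blocks must partition into parallel classes of size v/k = 3.
Total blocks must therefore be a multiple of 3: 9 = 3·3 + 0 ⇒ divisible ✓.
Consider block {5,6,8}. The only other block(s) in the collection disjoint from it are {2,3,4} — just 1 block(s). Any parallel class containing {5,6,8} would need 2 other blocks each disjoint from it, so no parallel class of size 3 can contain {5,6,8}.
Since every block must belong to some parallel class in a resolution, the collection cannot be partitioned into parallel classes.
Resolvable? NO.

NO


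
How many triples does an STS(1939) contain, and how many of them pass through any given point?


An STS(v) is a 2-(v, 3, 1) BIBD: block size k = 3, λ = 1.
Replication: r(k − 1) = λ(v − 1) ⇒ r·2 = 1939 − 1 = 1938 ⇒ r = 969.
Block count: b = v(v − 1)/6 = 1939·1938/6 = 3757782/6 = 626297.
(Check via bk = vr: 626297·3 = 1878891 = 1939·969 = 1878891 ✓.)

r = 969, b = 626297.


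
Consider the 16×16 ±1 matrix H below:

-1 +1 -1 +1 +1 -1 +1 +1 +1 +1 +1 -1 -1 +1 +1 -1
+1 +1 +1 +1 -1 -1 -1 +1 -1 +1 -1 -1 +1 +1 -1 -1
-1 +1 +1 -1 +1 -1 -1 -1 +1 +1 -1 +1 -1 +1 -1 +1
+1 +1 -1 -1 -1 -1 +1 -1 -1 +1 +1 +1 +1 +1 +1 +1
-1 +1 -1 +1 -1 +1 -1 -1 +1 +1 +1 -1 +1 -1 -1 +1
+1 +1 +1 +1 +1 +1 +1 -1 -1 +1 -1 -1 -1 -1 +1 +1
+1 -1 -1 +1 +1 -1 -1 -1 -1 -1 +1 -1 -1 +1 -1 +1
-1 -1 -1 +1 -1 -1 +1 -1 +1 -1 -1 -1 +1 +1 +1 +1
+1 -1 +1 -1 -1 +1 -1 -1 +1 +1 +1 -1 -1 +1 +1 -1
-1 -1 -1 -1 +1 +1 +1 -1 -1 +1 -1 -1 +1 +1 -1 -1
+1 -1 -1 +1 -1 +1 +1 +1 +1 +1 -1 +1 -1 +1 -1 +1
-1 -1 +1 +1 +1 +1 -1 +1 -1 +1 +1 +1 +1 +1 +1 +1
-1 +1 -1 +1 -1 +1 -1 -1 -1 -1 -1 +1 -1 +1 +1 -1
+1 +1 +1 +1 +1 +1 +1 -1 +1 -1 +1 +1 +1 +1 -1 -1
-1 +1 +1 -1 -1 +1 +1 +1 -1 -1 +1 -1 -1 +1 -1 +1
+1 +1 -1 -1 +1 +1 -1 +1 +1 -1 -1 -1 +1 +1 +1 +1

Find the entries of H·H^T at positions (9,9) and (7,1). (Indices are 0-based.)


Row 1 of H: [1, 1, 1, 1, -1, -1, -1, 1, -1, 1, -1, -1, 1, 1, -1, -1].
Row 7 of H: [-1, -1, -1, 1, -1, -1, 1, -1, 1, -1, -1, -1, 1, 1, 1, 1].
Row 9 of H: [-1, -1, -1, -1, 1, 1, 1, -1, -1, 1, -1, -1, 1, 1, -1, -1].
(H·H^T)[9][9] = Σ_j H[9][j]·H[9][j] = (-1)² + (-1)² + (-1)² + (-1)² + (1)² + (1)² + (1)² + (-1)² + (-1)² + (1)² + (-1)² + (-1)² + (1)² + (1)² + (-1)² + (-1)² = 1 + 1 + 1 + 1 + 1 + 1 + 1 + 1 + 1 + 1 + 1 + 1 + 1 + 1 + 1 + 1 = 16.
(H·H^T)[7][1] = Σ_j H[7][j]·H[1][j] = (-1)·(1) + (-1)·(1) + (-1)·(1) + (1)·(1) + (-1)·(-1) + (-1)·(-1) + (1)·(-1) + (-1)·(1) + (1)·(-1) + (-1)·(1) + (-1)·(-1) + (-1)·(-1) + (1)·(1) + (1)·(1) + (1)·(-1) + (1)·(-1) = -1 + -1 + -1 + 1 + 1 + 1 + -1 + -1 + -1 + -1 + 1 + 1 + 1 + 1 + -1 + -1 = -2.
Rows 7 and 1 are not orthogonal (dot product = -2 ≠ 0), so H is not a Hadamard matrix.

(9,9) entry = 16; (7,1) entry = -2.


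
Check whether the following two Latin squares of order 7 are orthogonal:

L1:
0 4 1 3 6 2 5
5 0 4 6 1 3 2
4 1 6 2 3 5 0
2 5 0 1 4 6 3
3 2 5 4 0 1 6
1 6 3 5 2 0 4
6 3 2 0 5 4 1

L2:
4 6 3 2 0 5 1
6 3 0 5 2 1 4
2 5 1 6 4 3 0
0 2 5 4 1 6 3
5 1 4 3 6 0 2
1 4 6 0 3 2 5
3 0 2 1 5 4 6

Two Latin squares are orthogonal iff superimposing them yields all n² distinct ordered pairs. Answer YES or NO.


Form the n² = 49 superimposed pairs (L1[i][j], L2[i][j]), row by row (rows and columns indexed from 0):
row 0: (0,4) (4,6) (1,3) (3,2) (6,0) (2,5) (5,1)
row 1: (5,6) (0,3) (4,0) (6,5) (1,2) (3,1) (2,4)
row 2: (4,2) (1,5) (6,1) (2,6) (3,4) (5,3) (0,0)
row 3: (2,0) (5,2) (0,5) (1,4) (4,1) (6,6) (3,3)
row 4: (3,5) (2,1) (5,4) (4,3) (0,6) (1,0) (6,2)
row 5: (1,1) (6,4) (3,6) (5,0) (2,3) (0,2) (4,5)
row 6: (6,3) (3,0) (2,2) (0,1) (5,5) (4,4) (1,6)
Orthogonality requires all 49 pairs distinct.
Check by first coordinate: for each symbol s of L1, list the L2 entries in the n cells where L1 = s; they must all differ.
  L1 = 0: L2 entries (in reading order) 4, 3, 0, 5, 6, 2, 1 — all 7 distinct ✓
  L1 = 1: L2 entries (in reading order) 3, 2, 5, 4, 0, 1, 6 — all 7 distinct ✓
  L1 = 2: L2 entries (in reading order) 5, 4, 6, 0, 1, 3, 2 — all 7 distinct ✓
  L1 = 3: L2 entries (in reading order) 2, 1, 4, 3, 5, 6, 0 — all 7 distinct ✓
  L1 = 4: L2 entries (in reading order) 6, 0, 2, 1, 3, 5, 4 — all 7 distinct ✓
  L1 = 5: L2 entries (in reading order) 1, 6, 3, 2, 4, 0, 5 — all 7 distinct ✓
  L1 = 6: L2 entries (in reading order) 0, 5, 1, 6, 2, 4, 3 — all 7 distinct ✓
Every symbol of L1 meets every symbol of L2 exactly once, so all 49 pairs are distinct (49 of 49).
Conclusion: YES.

YES


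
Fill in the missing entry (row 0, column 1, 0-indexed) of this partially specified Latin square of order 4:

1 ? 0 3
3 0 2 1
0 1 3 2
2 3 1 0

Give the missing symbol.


Row 0 contains symbols [0, 1, 3] — missing [2].
Column 1 contains symbols [0, 1, 3] — missing [2].
The missing symbol must appear in both missing sets; intersection = [2].
Therefore the hidden value is 2.

Missing value = 2.


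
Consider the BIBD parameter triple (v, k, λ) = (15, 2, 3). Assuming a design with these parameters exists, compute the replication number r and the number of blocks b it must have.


Any 2-(v, k, λ) BIBD satisfies two necessary conditions:
  (i)  Each point sits in r blocks, and counting incidences through any fixed point gives r(k − 1) = λ(v − 1), so r = λ(v − 1)/(k − 1).
  (ii) Total incidences bk = vr, so b = vr/k.
Step 1: r = λ(v − 1)/(k − 1) = 3·(15 − 1)/(2 − 1) = 3·14/1 = 42/1 = 42.
Step 2: b = vr/k = 15·42/2 = 630/2 = 315.
Check integrality: r = 42 ∈ Z ✓, b = 315 ∈ Z ✓.
(These identities are necessary conditions: they determine r and b for any design with these parameters, but do not by themselves prove that one exists.)

r = 42, b = 315.


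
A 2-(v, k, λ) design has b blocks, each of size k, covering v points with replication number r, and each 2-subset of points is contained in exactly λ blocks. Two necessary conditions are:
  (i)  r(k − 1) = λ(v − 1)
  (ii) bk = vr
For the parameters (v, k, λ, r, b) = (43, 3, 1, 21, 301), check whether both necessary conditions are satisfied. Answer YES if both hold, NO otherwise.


Condition (i): r(k − 1) = 21·2 = 42; λ(v − 1) = 1·42 = 42. Match? YES.
Condition (ii): bk = 301·3 = 903; vr = 43·21 = 903. Match? YES.
Both conditions hold? YES.

YES


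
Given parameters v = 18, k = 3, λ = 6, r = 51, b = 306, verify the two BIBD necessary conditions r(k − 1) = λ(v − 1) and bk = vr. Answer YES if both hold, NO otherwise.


Condition (i): r(k − 1) = 51·2 = 102; λ(v − 1) = 6·17 = 102. Match? YES.
Condition (ii): bk = 306·3 = 918; vr = 18·51 = 918. Match? YES.
Both conditions hold? YES.

YES


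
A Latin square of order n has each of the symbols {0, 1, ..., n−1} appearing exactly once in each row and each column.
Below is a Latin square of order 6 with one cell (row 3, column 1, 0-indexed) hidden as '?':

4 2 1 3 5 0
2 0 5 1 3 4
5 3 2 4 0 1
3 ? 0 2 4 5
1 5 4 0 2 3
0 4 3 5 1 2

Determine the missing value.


Row 3 contains symbols [0, 2, 3, 4, 5] — missing [1].
Column 1 contains symbols [0, 2, 3, 4, 5] — missing [1].
The missing symbol must appear in both missing sets; intersection = [1].
Therefore the hidden value is 1.

Missing value = 1.


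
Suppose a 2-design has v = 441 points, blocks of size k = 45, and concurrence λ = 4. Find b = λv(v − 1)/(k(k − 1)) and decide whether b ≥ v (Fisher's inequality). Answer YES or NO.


b = λv(v − 1)/(k(k − 1)) = 4·441·440/(45·44) = 776160/1980 = 392.
Compare with v = 441: b < v, so Fisher's inequality fails.

NO


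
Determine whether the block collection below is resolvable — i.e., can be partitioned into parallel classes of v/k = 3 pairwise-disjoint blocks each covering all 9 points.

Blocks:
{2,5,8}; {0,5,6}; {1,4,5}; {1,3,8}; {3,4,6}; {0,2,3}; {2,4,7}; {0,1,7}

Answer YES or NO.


v = 9, block size k = 3, number of blocks = 8.
For resolvability, blocks must partition into parallel classes of size v/k = 3.
Total blocks must therefore be a multiple of 3: 8 = 3·2 + 2 ⇒ not divisible ✗.
Resolvable? NO.

NO


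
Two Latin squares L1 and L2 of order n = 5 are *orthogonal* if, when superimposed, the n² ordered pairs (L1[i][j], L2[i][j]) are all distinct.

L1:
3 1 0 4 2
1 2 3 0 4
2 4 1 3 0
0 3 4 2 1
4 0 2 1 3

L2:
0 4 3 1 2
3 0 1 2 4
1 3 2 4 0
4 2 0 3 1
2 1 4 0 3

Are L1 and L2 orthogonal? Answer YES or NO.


Form the n² = 25 superimposed pairs (L1[i][j], L2[i][j]), row by row (rows and columns indexed from 0):
row 0: (3,0) (1,4) (0,3) (4,1) (2,2)
row 1: (1,3) (2,0) (3,1) (0,2) (4,4)
row 2: (2,1) (4,3) (1,2) (3,4) (0,0)
row 3: (0,4) (3,2) (4,0) (2,3) (1,1)
row 4: (4,2) (0,1) (2,4) (1,0) (3,3)
Orthogonality requires all 25 pairs distinct.
Check by first coordinate: for each symbol s of L1, list the L2 entries in the n cells where L1 = s; they must all differ.
  L1 = 0: L2 entries (in reading order) 3, 2, 0, 4, 1 — all 5 distinct ✓
  L1 = 1: L2 entries (in reading order) 4, 3, 2, 1, 0 — all 5 distinct ✓
  L1 = 2: L2 entries (in reading order) 2, 0, 1, 3, 4 — all 5 distinct ✓
  L1 = 3: L2 entries (in reading order) 0, 1, 4, 2, 3 — all 5 distinct ✓
  L1 = 4: L2 entries (in reading order) 1, 4, 3, 0, 2 — all 5 distinct ✓
Every symbol of L1 meets every symbol of L2 exactly once, so all 25 pairs are distinct (25 of 25).
Conclusion: YES.

YES


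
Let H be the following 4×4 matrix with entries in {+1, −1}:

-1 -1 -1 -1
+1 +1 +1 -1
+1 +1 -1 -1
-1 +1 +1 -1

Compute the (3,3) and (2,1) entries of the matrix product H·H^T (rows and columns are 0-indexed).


Row 1 of H: [1, 1, 1, -1].
Row 2 of H: [1, 1, -1, -1].
Row 3 of H: [-1, 1, 1, -1].
(H·H^T)[3][3] = Σ_j H[3][j]·H[3][j] = (-1)² + (1)² + (1)² + (-1)² = 1 + 1 + 1 + 1 = 4.
(H·H^T)[2][1] = Σ_j H[2][j]·H[1][j] = (1)·(1) + (1)·(1) + (-1)·(1) + (-1)·(-1) = 1 + 1 + -1 + 1 = 2.
Rows 2 and 1 are not orthogonal (dot product = 2 ≠ 0), so H is not a Hadamard matrix.

(3,3) entry = 4; (2,1) entry = 2.


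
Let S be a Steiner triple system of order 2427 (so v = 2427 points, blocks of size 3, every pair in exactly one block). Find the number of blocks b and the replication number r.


An STS(v) is a 2-(v, 3, 1) BIBD: block size k = 3, λ = 1.
Replication: r(k − 1) = λ(v − 1) ⇒ r·2 = 2427 − 1 = 2426 ⇒ r = 1213.
Block count: bk = vr ⇒ b·3 = 2427·1213 = 2943951 ⇒ b = 981317.
(Check via b = v(v − 1)/6 = 2427·2426/6 = 5887902/6 = 981317.)

r = 1213, b = 981317.


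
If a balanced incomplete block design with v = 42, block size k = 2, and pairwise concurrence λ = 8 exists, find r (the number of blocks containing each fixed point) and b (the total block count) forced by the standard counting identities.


Any 2-(v, k, λ) BIBD satisfies two necessary conditions:
  (i)  Each point sits in r blocks, and counting incidences through any fixed point gives r(k − 1) = λ(v − 1), so r = λ(v − 1)/(k − 1).
  (ii) Total incidences bk = vr, so b = vr/k.
Step 1: r = λ(v − 1)/(k − 1) = 8·(42 − 1)/(2 − 1) = 8·41/1 = 328/1 = 328.
Step 2: b = vr/k = 42·328/2 = 13776/2 = 6888.
Check integrality: r = 328 ∈ Z ✓, b = 6888 ∈ Z ✓.
(These identities are necessary conditions: they determine r and b for any design with these parameters, but do not by themselves prove that one exists.)

r = 328, b = 6888.


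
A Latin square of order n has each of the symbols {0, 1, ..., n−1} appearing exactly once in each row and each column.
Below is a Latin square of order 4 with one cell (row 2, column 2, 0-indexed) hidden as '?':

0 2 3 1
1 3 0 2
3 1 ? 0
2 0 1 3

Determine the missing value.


Row 2 contains symbols [0, 1, 3] — missing [2].
Column 2 contains symbols [0, 1, 3] — missing [2].
The missing symbol must appear in both missing sets; intersection = [2].
Therefore the hidden value is 2.

Missing value = 2.


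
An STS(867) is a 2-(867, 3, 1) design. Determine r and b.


An STS(v) is a 2-(v, 3, 1) BIBD: block size k = 3, λ = 1.
Replication: r(k − 1) = λ(v − 1) ⇒ r·2 = 867 − 1 = 866 ⇒ r = 433.
Block count: b = v(v − 1)/6 = 867·866/6 = 750822/6 = 125137.
(Check via bk = vr: 125137·3 = 375411 = 867·433 = 375411 ✓.)

r = 433, b = 125137.


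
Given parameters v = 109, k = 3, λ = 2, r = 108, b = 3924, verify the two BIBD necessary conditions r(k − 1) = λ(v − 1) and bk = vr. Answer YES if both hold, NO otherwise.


Condition (i): r(k − 1) = 108·2 = 216; λ(v − 1) = 2·108 = 216. Match? YES.
Condition (ii): bk = 3924·3 = 11772; vr = 109·108 = 11772. Match? YES.
Both conditions hold? YES.

YES


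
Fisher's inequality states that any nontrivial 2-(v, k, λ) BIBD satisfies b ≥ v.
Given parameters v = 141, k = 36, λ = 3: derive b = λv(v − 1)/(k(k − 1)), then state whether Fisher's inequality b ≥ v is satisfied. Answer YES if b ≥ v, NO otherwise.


r = λ(v − 1)/(k − 1) = 3·140/35 = 12.
b = vr/k = 141·12/36 = 47.
Fisher's inequality: b ≥ v ⇔ 47 ≥ 141? NO.

NO


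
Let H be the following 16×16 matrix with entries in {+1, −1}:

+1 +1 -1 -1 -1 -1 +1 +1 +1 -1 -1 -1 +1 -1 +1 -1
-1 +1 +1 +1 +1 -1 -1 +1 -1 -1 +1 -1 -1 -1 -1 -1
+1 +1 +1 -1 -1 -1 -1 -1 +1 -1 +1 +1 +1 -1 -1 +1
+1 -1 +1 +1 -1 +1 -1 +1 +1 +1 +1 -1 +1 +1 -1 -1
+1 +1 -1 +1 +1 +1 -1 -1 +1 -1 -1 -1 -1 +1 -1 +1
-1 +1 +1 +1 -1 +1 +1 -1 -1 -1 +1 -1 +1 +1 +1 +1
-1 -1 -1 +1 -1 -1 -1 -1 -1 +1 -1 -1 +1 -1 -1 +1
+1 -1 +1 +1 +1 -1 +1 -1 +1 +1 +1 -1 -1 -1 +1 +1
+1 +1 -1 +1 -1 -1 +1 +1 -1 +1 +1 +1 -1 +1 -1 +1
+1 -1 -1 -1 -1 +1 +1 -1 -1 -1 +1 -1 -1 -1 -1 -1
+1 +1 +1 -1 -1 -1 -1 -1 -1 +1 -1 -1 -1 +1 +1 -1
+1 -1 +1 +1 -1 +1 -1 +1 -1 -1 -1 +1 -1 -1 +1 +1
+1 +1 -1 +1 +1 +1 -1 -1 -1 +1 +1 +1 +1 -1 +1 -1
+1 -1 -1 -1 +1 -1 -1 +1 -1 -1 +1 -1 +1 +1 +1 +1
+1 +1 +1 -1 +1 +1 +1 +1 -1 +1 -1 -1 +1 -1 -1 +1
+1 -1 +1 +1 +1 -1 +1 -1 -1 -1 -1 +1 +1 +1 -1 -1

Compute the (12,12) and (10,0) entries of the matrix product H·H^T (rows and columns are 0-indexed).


Row 0 of H: [1, 1, -1, -1, -1, -1, 1, 1, 1, -1, -1, -1, 1, -1, 1, -1].
Row 10 of H: [1, 1, 1, -1, -1, -1, -1, -1, -1, 1, -1, -1, -1, 1, 1, -1].
Row 12 of H: [1, 1, -1, 1, 1, 1, -1, -1, -1, 1, 1, 1, 1, -1, 1, -1].
(H·H^T)[12][12] = Σ_j H[12][j]·H[12][j] = (1)² + (1)² + (-1)² + (1)² + (1)² + (1)² + (-1)² + (-1)² + (-1)² + (1)² + (1)² + (1)² + (1)² + (-1)² + (1)² + (-1)² = 1 + 1 + 1 + 1 + 1 + 1 + 1 + 1 + 1 + 1 + 1 + 1 + 1 + 1 + 1 + 1 = 16.
(H·H^T)[10][0] = Σ_j H[10][j]·H[0][j] = (1)·(1) + (1)·(1) + (1)·(-1) + (-1)·(-1) + (-1)·(-1) + (-1)·(-1) + (-1)·(1) + (-1)·(1) + (-1)·(1) + (1)·(-1) + (-1)·(-1) + (-1)·(-1) + (-1)·(1) + (1)·(-1) + (1)·(1) + (-1)·(-1) = 1 + 1 + -1 + 1 + 1 + 1 + -1 + -1 + -1 + -1 + 1 + 1 + -1 + -1 + 1 + 1 = 2.
Rows 10 and 0 are not orthogonal (dot product = 2 ≠ 0), so H is not a Hadamard matrix.

(12,12) entry = 16; (10,0) entry = 2.


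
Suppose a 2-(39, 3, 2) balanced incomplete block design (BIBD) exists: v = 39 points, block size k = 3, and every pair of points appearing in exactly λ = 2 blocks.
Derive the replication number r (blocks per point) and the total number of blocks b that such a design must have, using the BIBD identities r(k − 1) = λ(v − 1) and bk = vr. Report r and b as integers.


Any 2-(v, k, λ) BIBD satisfies two necessary conditions:
  (i)  Each point sits in r blocks, and counting incidences through any fixed point gives r(k − 1) = λ(v − 1), so r = λ(v − 1)/(k − 1).
  (ii) Total incidences bk = vr, so b = vr/k.
Step 1: r = λ(v − 1)/(k − 1) = 2·(39 − 1)/(3 − 1) = 2·38/2 = 76/2 = 38.
Step 2: b = vr/k = 39·38/3 = 1482/3 = 494.
Check integrality: r = 38 ∈ Z ✓, b = 494 ∈ Z ✓.
(These identities are necessary conditions: they determine r and b for any design with these parameters, but do not by themselves prove that one exists.)

r = 38, b = 494.


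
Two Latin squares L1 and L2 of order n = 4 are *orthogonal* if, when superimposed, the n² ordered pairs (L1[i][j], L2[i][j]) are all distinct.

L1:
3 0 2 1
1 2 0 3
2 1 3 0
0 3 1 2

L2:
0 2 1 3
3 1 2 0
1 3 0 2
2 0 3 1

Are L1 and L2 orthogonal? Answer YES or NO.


Form the n² = 16 superimposed pairs (L1[i][j], L2[i][j]), row by row (rows and columns indexed from 0):
row 0: (3,0) (0,2) (2,1) (1,3)
row 1: (1,3) (2,1) (0,2) (3,0)
row 2: (2,1) (1,3) (3,0) (0,2)
row 3: (0,2) (3,0) (1,3) (2,1)
Orthogonality requires all 16 pairs distinct.
But the pair (1,3) repeats: cell (0,3) has L1 = 1, L2 = 3, and cell (1,0) has L1 = 1, L2 = 3.
A repeated pair means some other pair never occurs (only 4 distinct pairs out of 16), so the squares are not orthogonal.
Conclusion: NO.

NO


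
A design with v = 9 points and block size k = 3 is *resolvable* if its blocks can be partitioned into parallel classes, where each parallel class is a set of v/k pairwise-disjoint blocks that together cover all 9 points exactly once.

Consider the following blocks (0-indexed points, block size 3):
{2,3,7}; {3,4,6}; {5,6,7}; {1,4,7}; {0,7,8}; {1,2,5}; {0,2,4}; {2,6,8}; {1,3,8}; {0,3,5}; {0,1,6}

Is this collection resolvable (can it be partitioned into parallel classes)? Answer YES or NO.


v = 9, block size k = 3, number of blocks = 11.
For resolvability, blocks must partition into parallel classes of size v/k = 3.
Total blocks must therefore be a multiple of 3: 11 = 3·3 + 2 ⇒ not divisible ✗.
Resolvable? NO.

NO


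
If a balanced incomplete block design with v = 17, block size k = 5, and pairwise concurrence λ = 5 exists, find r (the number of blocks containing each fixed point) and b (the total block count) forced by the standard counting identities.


Any 2-(v, k, λ) BIBD satisfies two necessary conditions:
  (i)  Each point sits in r blocks, and counting incidences through any fixed point gives r(k − 1) = λ(v − 1), so r = λ(v − 1)/(k − 1).
  (ii) Total incidences bk = vr, so b = vr/k.
Step 1: r = λ(v − 1)/(k − 1) = 5·(17 − 1)/(5 − 1) = 5·16/4 = 80/4 = 20.
Step 2: b = vr/k = 17·20/5 = 340/5 = 68.
Check integrality: r = 20 ∈ Z ✓, b = 68 ∈ Z ✓.
(These identities are necessary conditions: they determine r and b for any design with these parameters, but do not by themselves prove that one exists.)

r = 20, b = 68.


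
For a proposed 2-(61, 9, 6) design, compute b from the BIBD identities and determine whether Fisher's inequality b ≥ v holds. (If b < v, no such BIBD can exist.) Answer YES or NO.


b = λv(v − 1)/(k(k − 1)) = 6·61·60/(9·8) = 21960/72 = 305.
Compare with v = 61: b ≥ v, so Fisher's inequality holds.

YES


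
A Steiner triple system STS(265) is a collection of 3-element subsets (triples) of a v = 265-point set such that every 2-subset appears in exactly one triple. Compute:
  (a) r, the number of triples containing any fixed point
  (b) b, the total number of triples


An STS(v) is a 2-(v, 3, 1) BIBD: block size k = 3, λ = 1.
Replication: r(k − 1) = λ(v − 1) ⇒ r·2 = 265 − 1 = 264 ⇒ r = 132.
Block count: b = v(v − 1)/6 = 265·264/6 = 69960/6 = 11660.

r = 132, b = 11660.


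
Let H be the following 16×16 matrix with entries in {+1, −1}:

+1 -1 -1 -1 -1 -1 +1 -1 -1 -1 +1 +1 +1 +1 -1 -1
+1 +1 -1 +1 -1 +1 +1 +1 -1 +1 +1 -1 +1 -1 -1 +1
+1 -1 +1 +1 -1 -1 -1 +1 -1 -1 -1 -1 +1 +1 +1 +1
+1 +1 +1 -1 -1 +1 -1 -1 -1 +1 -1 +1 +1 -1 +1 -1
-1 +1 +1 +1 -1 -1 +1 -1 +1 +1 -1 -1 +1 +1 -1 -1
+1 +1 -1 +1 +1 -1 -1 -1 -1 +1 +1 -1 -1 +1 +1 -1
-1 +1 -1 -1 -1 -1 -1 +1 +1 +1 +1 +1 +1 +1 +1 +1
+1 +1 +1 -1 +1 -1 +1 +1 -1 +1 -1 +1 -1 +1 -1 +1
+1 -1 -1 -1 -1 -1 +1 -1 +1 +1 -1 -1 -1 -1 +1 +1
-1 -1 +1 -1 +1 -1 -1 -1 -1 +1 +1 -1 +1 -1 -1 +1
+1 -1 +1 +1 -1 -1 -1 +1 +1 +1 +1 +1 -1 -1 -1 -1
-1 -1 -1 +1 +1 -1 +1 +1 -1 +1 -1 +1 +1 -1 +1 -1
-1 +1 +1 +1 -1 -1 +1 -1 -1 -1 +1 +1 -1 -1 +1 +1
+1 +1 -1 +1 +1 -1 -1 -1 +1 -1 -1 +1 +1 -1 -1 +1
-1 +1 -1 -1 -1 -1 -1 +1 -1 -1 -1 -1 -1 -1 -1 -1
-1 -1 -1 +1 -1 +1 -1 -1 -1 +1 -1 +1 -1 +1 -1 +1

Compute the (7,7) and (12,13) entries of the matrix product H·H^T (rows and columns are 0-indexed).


Row 7 of H: [1, 1, 1, -1, 1, -1, 1, 1, -1, 1, -1, 1, -1, 1, -1, 1].
Row 12 of H: [-1, 1, 1, 1, -1, -1, 1, -1, -1, -1, 1, 1, -1, -1, 1, 1].
Row 13 of H: [1, 1, -1, 1, 1, -1, -1, -1, 1, -1, -1, 1, 1, -1, -1, 1].
(H·H^T)[7][7] = Σ_j H[7][j]·H[7][j] = (1)² + (1)² + (1)² + (-1)² + (1)² + (-1)² + (1)² + (1)² + (-1)² + (1)² + (-1)² + (1)² + (-1)² + (1)² + (-1)² + (1)² = 1 + 1 + 1 + 1 + 1 + 1 + 1 + 1 + 1 + 1 + 1 + 1 + 1 + 1 + 1 + 1 = 16.
(H·H^T)[12][13] = Σ_j H[12][j]·H[13][j] = (-1)·(1) + (1)·(1) + (1)·(-1) + (1)·(1) + (-1)·(1) + (-1)·(-1) + (1)·(-1) + (-1)·(-1) + (-1)·(1) + (-1)·(-1) + (1)·(-1) + (1)·(1) + (-1)·(1) + (-1)·(-1) + (1)·(-1) + (1)·(1) = -1 + 1 + -1 + 1 + -1 + 1 + -1 + 1 + -1 + 1 + -1 + 1 + -1 + 1 + -1 + 1 = 0.
So rows 12 and 13 are orthogonal; the diagonal entry equals n = 16.

(7,7) entry = 16; (12,13) entry = 0.


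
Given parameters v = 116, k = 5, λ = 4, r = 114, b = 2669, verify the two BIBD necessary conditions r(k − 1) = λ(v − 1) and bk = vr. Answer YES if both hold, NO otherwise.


Condition (i): r(k − 1) = 114·4 = 456; λ(v − 1) = 4·115 = 460. Match? NO.
Condition (ii): bk = 2669·5 = 13345; vr = 116·114 = 13224. Match? NO.
Both conditions hold? NO.

NO


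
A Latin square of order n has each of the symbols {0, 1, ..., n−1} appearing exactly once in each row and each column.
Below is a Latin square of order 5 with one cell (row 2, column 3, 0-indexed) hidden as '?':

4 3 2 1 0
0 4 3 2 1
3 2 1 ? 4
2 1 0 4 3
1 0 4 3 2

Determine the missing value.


Row 2 contains symbols [1, 2, 3, 4] — missing [0].
Column 3 contains symbols [1, 2, 3, 4] — missing [0].
The missing symbol must appear in both missing sets; intersection = [0].
Therefore the hidden value is 0.

Missing value = 0.


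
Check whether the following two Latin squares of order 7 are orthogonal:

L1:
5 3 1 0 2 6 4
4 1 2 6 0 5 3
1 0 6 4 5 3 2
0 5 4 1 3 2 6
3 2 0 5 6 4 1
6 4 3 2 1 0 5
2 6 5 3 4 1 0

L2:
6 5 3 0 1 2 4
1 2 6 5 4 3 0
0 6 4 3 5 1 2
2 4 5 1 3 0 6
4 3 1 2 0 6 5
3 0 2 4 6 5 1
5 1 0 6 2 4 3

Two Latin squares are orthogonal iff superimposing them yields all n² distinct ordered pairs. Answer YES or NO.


Form the n² = 49 superimposed pairs (L1[i][j], L2[i][j]), row by row (rows and columns indexed from 0):
row 0: (5,6) (3,5) (1,3) (0,0) (2,1) (6,2) (4,4)
row 1: (4,1) (1,2) (2,6) (6,5) (0,4) (5,3) (3,0)
row 2: (1,0) (0,6) (6,4) (4,3) (5,5) (3,1) (2,2)
row 3: (0,2) (5,4) (4,5) (1,1) (3,3) (2,0) (6,6)
row 4: (3,4) (2,3) (0,1) (5,2) (6,0) (4,6) (1,5)
row 5: (6,3) (4,0) (3,2) (2,4) (1,6) (0,5) (5,1)
row 6: (2,5) (6,1) (5,0) (3,6) (4,2) (1,4) (0,3)
Orthogonality requires all 49 pairs distinct.
Check by first coordinate: for each symbol s of L1, list the L2 entries in the n cells where L1 = s; they must all differ.
  L1 = 0: L2 entries (in reading order) 0, 4, 6, 2, 1, 5, 3 — all 7 distinct ✓
  L1 = 1: L2 entries (in reading order) 3, 2, 0, 1, 5, 6, 4 — all 7 distinct ✓
  L1 = 2: L2 entries (in reading order) 1, 6, 2, 0, 3, 4, 5 — all 7 distinct ✓
  L1 = 3: L2 entries (in reading order) 5, 0, 1, 3, 4, 2, 6 — all 7 distinct ✓
  L1 = 4: L2 entries (in reading order) 4, 1, 3, 5, 6, 0, 2 — all 7 distinct ✓
  L1 = 5: L2 entries (in reading order) 6, 3, 5, 4, 2, 1, 0 — all 7 distinct ✓
  L1 = 6: L2 entries (in reading order) 2, 5, 4, 6, 0, 3, 1 — all 7 distinct ✓
Every symbol of L1 meets every symbol of L2 exactly once, so all 49 pairs are distinct (49 of 49).
Conclusion: YES.

YES


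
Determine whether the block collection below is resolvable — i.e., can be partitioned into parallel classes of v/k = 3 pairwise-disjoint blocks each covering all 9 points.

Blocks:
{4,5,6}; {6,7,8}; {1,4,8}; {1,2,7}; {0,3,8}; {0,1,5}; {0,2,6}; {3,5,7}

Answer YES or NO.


v = 9, block size k = 3, number of blocks = 8.
For resolvability, blocks must partition into parallel classes of size v/k = 3.
Total blocks must therefore be a multiple of 3: 8 = 3·2 + 2 ⇒ not divisible ✗.
Resolvable? NO.

NO


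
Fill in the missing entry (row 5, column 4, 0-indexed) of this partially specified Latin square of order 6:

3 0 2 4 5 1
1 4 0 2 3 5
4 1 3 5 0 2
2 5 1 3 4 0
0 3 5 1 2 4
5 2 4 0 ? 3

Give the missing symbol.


Row 5 contains symbols [0, 2, 3, 4, 5] — missing [1].
Column 4 contains symbols [0, 2, 3, 4, 5] — missing [1].
The missing symbol must appear in both missing sets; intersection = [1].
Therefore the hidden value is 1.

Missing value = 1.


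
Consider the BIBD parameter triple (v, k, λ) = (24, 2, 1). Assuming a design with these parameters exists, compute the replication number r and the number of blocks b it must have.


Any 2-(v, k, λ) BIBD satisfies two necessary conditions:
  (i)  Each point sits in r blocks, and counting incidences through any fixed point gives r(k − 1) = λ(v − 1), so r = λ(v − 1)/(k − 1).
  (ii) Total incidences bk = vr, so b = vr/k.
Step 1: r = λ(v − 1)/(k − 1) = 1·(24 − 1)/(2 − 1) = 1·23/1 = 23/1 = 23.
Step 2: b = vr/k = 24·23/2 = 552/2 = 276.
Check integrality: r = 23 ∈ Z ✓, b = 276 ∈ Z ✓.
(These identities are necessary conditions: they determine r and b for any design with these parameters, but do not by themselves prove that one exists.)

r = 23, b = 276.


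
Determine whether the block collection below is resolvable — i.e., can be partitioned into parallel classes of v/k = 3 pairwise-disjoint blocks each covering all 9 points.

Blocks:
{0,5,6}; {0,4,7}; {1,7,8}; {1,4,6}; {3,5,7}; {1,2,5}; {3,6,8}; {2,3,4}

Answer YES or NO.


v = 9, block size k = 3, number of blocks = 8.
For resolvability, blocks must partition into parallel classes of size v/k = 3.
Total blocks must therefore be a multiple of 3: 8 = 3·2 + 2 ⇒ not divisible ✗.
Resolvable? NO.

NO


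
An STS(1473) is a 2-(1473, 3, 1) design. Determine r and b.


An STS(v) is a 2-(v, 3, 1) BIBD: block size k = 3, λ = 1.
Replication: r(k − 1) = λ(v − 1) ⇒ r·2 = 1473 − 1 = 1472 ⇒ r = 736.
Block count: b = v(v − 1)/6 = 1473·1472/6 = 2168256/6 = 361376.
(Check via bk = vr: 361376·3 = 1084128 = 1473·736 = 1084128 ✓.)

r = 736, b = 361376.


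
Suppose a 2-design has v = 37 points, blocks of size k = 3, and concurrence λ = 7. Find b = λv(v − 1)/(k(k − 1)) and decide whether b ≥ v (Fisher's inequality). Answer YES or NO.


b = λv(v − 1)/(k(k − 1)) = 7·37·36/(3·2) = 9324/6 = 1554.
Compare with v = 37: b ≥ v, so Fisher's inequality holds.

YES


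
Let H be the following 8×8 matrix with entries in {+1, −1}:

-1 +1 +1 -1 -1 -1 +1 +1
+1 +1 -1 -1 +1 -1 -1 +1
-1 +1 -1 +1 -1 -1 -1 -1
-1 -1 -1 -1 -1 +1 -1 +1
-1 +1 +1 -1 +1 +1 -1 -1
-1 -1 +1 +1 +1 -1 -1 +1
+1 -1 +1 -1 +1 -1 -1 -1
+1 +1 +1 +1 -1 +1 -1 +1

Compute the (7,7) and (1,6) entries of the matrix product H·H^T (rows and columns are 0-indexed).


Row 1 of H: [1, 1, -1, -1, 1, -1, -1, 1].
Row 6 of H: [1, -1, 1, -1, 1, -1, -1, -1].
Row 7 of H: [1, 1, 1, 1, -1, 1, -1, 1].
(H·H^T)[7][7] = Σ_j H[7][j]·H[7][j] = (1)² + (1)² + (1)² + (1)² + (-1)² + (1)² + (-1)² + (1)² = 1 + 1 + 1 + 1 + 1 + 1 + 1 + 1 = 8.
(H·H^T)[1][6] = Σ_j H[1][j]·H[6][j] = (1)·(1) + (1)·(-1) + (-1)·(1) + (-1)·(-1) + (1)·(1) + (-1)·(-1) + (-1)·(-1) + (1)·(-1) = 1 + -1 + -1 + 1 + 1 + 1 + 1 + -1 = 2.
Rows 1 and 6 are not orthogonal (dot product = 2 ≠ 0), so H is not a Hadamard matrix.

(7,7) entry = 8; (1,6) entry = 2.


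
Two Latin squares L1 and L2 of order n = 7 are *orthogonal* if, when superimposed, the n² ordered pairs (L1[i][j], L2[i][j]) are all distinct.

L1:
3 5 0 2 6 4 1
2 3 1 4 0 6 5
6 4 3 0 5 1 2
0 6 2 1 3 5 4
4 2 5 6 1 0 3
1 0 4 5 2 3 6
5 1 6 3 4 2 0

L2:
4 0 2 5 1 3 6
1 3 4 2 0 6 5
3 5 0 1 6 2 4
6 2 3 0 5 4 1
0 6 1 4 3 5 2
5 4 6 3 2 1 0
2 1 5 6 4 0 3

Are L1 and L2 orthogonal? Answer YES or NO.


Form the n² = 49 superimposed pairs (L1[i][j], L2[i][j]), row by row (rows and columns indexed from 0):
row 0: (3,4) (5,0) (0,2) (2,5) (6,1) (4,3) (1,6)
row 1: (2,1) (3,3) (1,4) (4,2) (0,0) (6,6) (5,5)
row 2: (6,3) (4,5) (3,0) (0,1) (5,6) (1,2) (2,4)
row 3: (0,6) (6,2) (2,3) (1,0) (3,5) (5,4) (4,1)
row 4: (4,0) (2,6) (5,1) (6,4) (1,3) (0,5) (3,2)
row 5: (1,5) (0,4) (4,6) (5,3) (2,2) (3,1) (6,0)
row 6: (5,2) (1,1) (6,5) (3,6) (4,4) (2,0) (0,3)
Orthogonality requires all 49 pairs distinct.
Check by first coordinate: for each symbol s of L1, list the L2 entries in the n cells where L1 = s; they must all differ.
  L1 = 0: L2 entries (in reading order) 2, 0, 1, 6, 5, 4, 3 — all 7 distinct ✓
  L1 = 1: L2 entries (in reading order) 6, 4, 2, 0, 3, 5, 1 — all 7 distinct ✓
  L1 = 2: L2 entries (in reading order) 5, 1, 4, 3, 6, 2, 0 — all 7 distinct ✓
  L1 = 3: L2 entries (in reading order) 4, 3, 0, 5, 2, 1, 6 — all 7 distinct ✓
  L1 = 4: L2 entries (in reading order) 3, 2, 5, 1, 0, 6, 4 — all 7 distinct ✓
  L1 = 5: L2 entries (in reading order) 0, 5, 6, 4, 1, 3, 2 — all 7 distinct ✓
  L1 = 6: L2 entries (in reading order) 1, 6, 3, 2, 4, 0, 5 — all 7 distinct ✓
Every symbol of L1 meets every symbol of L2 exactly once, so all 49 pairs are distinct (49 of 49).
Conclusion: YES.

YES


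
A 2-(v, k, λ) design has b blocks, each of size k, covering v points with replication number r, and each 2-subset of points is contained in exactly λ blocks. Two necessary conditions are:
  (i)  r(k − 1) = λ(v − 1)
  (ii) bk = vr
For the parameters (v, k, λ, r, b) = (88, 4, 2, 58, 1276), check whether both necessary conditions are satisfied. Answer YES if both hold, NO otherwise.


Condition (i): r(k − 1) = 58·3 = 174; λ(v − 1) = 2·87 = 174. Match? YES.
Condition (ii): bk = 1276·4 = 5104; vr = 88·58 = 5104. Match? YES.
Both conditions hold? YES.

YES


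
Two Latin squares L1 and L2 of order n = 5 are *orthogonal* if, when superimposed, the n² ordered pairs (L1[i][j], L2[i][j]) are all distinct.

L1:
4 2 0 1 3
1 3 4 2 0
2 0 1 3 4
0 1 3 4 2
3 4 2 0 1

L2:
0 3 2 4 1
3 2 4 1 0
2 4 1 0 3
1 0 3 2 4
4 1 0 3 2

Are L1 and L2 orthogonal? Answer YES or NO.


Form the n² = 25 superimposed pairs (L1[i][j], L2[i][j]), row by row (rows and columns indexed from 0):
row 0: (4,0) (2,3) (0,2) (1,4) (3,1)
row 1: (1,3) (3,2) (4,4) (2,1) (0,0)
row 2: (2,2) (0,4) (1,1) (3,0) (4,3)
row 3: (0,1) (1,0) (3,3) (4,2) (2,4)
row 4: (3,4) (4,1) (2,0) (0,3) (1,2)
Orthogonality requires all 25 pairs distinct.
Check by first coordinate: for each symbol s of L1, list the L2 entries in the n cells where L1 = s; they must all differ.
  L1 = 0: L2 entries (in reading order) 2, 0, 4, 1, 3 — all 5 distinct ✓
  L1 = 1: L2 entries (in reading order) 4, 3, 1, 0, 2 — all 5 distinct ✓
  L1 = 2: L2 entries (in reading order) 3, 1, 2, 4, 0 — all 5 distinct ✓
  L1 = 3: L2 entries (in reading order) 1, 2, 0, 3, 4 — all 5 distinct ✓
  L1 = 4: L2 entries (in reading order) 0, 4, 3, 2, 1 — all 5 distinct ✓
Every symbol of L1 meets every symbol of L2 exactly once, so all 25 pairs are distinct (25 of 25).
Conclusion: YES.

YES


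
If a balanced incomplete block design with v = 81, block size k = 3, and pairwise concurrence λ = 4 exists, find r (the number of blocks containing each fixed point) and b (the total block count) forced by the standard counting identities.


Any 2-(v, k, λ) BIBD satisfies two necessary conditions:
  (i)  Each point sits in r blocks, and counting incidences through any fixed point gives r(k − 1) = λ(v − 1), so r = λ(v − 1)/(k − 1).
  (ii) Total incidences bk = vr, so b = vr/k.
Step 1: r = λ(v − 1)/(k − 1) = 4·(81 − 1)/(3 − 1) = 4·80/2 = 320/2 = 160.
Step 2: b = vr/k = 81·160/3 = 12960/3 = 4320.
Check integrality: r = 160 ∈ Z ✓, b = 4320 ∈ Z ✓.
(These identities are necessary conditions: they determine r and b for any design with these parameters, but do not by themselves prove that one exists.)

r = 160, b = 4320.


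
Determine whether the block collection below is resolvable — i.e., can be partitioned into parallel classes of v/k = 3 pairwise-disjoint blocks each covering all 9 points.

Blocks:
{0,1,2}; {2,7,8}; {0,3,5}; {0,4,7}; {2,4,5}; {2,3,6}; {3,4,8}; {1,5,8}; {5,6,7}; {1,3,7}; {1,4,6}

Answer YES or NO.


v = 9, block size k = 3, number of blocks = 11.
For resolvability, blocks must partition into parallel classes of size v/k = 3.
Total blocks must therefore be a multiple of 3: 11 = 3·3 + 2 ⇒ not divisible ✗.
Resolvable? NO.

NO


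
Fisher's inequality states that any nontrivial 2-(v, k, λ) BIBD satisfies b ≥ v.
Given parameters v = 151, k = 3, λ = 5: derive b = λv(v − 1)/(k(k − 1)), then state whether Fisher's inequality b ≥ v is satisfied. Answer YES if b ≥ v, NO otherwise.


r = λ(v − 1)/(k − 1) = 5·150/2 = 375.
b = vr/k = 151·375/3 = 18875.
Fisher's inequality: b ≥ v ⇔ 18875 ≥ 151? YES.

YES


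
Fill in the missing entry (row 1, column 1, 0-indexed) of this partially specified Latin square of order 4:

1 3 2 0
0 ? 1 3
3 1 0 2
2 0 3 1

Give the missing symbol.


Row 1 contains symbols [0, 1, 3] — missing [2].
Column 1 contains symbols [0, 1, 3] — missing [2].
The missing symbol must appear in both missing sets; intersection = [2].
Therefore the hidden value is 2.

Missing value = 2.


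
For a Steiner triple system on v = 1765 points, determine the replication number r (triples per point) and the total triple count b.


An STS(v) is a 2-(v, 3, 1) BIBD: block size k = 3, λ = 1.
Replication: r(k − 1) = λ(v − 1) ⇒ r·2 = 1765 − 1 = 1764 ⇒ r = 882.
Block count: bk = vr ⇒ b·3 = 1765·882 = 1556730 ⇒ b = 518910.
(Check via b = v(v − 1)/6 = 1765·1764/6 = 3113460/6 = 518910.)

r = 882, b = 518910.


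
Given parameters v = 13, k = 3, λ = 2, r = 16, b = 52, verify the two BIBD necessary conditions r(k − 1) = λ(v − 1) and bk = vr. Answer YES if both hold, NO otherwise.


Condition (i): r(k − 1) = 16·2 = 32; λ(v − 1) = 2·12 = 24. Match? NO.
Condition (ii): bk = 52·3 = 156; vr = 13·16 = 208. Match? NO.
Both conditions hold? NO.

NO


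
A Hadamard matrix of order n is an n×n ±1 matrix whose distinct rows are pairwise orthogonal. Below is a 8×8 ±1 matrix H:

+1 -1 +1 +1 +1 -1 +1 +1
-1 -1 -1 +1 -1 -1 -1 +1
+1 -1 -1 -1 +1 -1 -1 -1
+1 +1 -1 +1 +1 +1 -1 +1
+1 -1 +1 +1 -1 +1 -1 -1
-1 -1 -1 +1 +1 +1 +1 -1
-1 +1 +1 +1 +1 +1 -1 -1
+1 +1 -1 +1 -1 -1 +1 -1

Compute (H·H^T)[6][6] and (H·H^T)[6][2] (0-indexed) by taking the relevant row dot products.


Row 2 of H: [1, -1, -1, -1, 1, -1, -1, -1].
Row 6 of H: [-1, 1, 1, 1, 1, 1, -1, -1].
(H·H^T)[6][6] = Σ_j H[6][j]·H[6][j] = (-1)² + (1)² + (1)² + (1)² + (1)² + (1)² + (-1)² + (-1)² = 1 + 1 + 1 + 1 + 1 + 1 + 1 + 1 = 8.
(H·H^T)[6][2] = Σ_j H[6][j]·H[2][j] = (-1)·(1) + (1)·(-1) + (1)·(-1) + (1)·(-1) + (1)·(1) + (1)·(-1) + (-1)·(-1) + (-1)·(-1) = -1 + -1 + -1 + -1 + 1 + -1 + 1 + 1 = -2.
Rows 6 and 2 are not orthogonal (dot product = -2 ≠ 0), so H is not a Hadamard matrix.

(6,6) entry = 8; (6,2) entry = -2.


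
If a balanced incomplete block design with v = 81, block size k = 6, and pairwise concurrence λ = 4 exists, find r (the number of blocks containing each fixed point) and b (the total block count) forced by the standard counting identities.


Any 2-(v, k, λ) BIBD satisfies two necessary conditions:
  (i)  Each point sits in r blocks, and counting incidences through any fixed point gives r(k − 1) = λ(v − 1), so r = λ(v − 1)/(k − 1).
  (ii) Total incidences bk = vr, so b = vr/k.
Step 1: r = λ(v − 1)/(k − 1) = 4·(81 − 1)/(6 − 1) = 4·80/5 = 320/5 = 64.
Step 2: b = vr/k = 81·64/6 = 5184/6 = 864.
Check integrality: r = 64 ∈ Z ✓, b = 864 ∈ Z ✓.
(These identities are necessary conditions: they determine r and b for any design with these parameters, but do not by themselves prove that one exists.)

r = 64, b = 864.


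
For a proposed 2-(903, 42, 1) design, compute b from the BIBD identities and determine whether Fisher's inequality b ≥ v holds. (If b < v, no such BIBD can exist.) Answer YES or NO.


b = λv(v − 1)/(k(k − 1)) = 1·903·902/(42·41) = 814506/1722 = 473.
Compare with v = 903: b < v, so Fisher's inequality fails.

NO
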